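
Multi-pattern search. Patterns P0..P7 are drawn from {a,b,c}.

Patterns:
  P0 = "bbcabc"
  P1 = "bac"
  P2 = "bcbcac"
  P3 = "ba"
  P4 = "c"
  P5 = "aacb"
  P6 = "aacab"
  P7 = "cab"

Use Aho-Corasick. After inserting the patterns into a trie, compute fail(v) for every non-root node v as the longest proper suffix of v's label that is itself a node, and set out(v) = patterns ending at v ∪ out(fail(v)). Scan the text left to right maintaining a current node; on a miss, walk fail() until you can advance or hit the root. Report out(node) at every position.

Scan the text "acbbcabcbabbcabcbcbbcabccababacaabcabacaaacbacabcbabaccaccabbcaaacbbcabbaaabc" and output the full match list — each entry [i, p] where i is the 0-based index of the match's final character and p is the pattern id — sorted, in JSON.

Construct AC machine:
Trie nodes:
  n0 'ε': a→15 b→1 c→14
  n1 'b': a→7 b→2 c→9
  n2 'bb': c→3
  n3 'bbc': a→4
  n4 'bbca': b→5
  n5 'bbcab': c→6
  n6 'bbcabc': ·  ←P0
  n7 'ba': c→8  ←P3
  n8 'bac': ·  ←P1
  n9 'bc': b→10
  n10 'bcb': c→11
  n11 'bcbc': a→12
  n12 'bcbca': c→13
  n13 'bcbcac': ·  ←P2
  n14 'c': a→21  ←P4
  n15 'a': a→16
  n16 'aa': c→17
  n17 'aac': a→19 b→18
  n18 'aacb': ·  ←P5
  n19 'aaca': b→20
  n20 'aacab': ·  ←P6
  n21 'ca': b→22
  n22 'cab': ·  ←P7

BFS fail/out derivation:
  n1('b'): parent n0 fail=0; on 'b' 0 → fail=0;  out ∅∪∅=∅
  n14('c'): parent n0 fail=0; on 'c' 0 → fail=0;  out {4}∪∅={4}
  n15('a'): parent n0 fail=0; on 'a' 0 → fail=0;  out ∅∪∅=∅
  n2('bb'): parent n1 fail=0; on 'b' 0 → fail=1;  out ∅∪∅=∅
  n7('ba'): parent n1 fail=0; on 'a' 0 → fail=15;  out {3}∪∅={3}
  n9('bc'): parent n1 fail=0; on 'c' 0 → fail=14;  out ∅∪{4}={4}
  n16('aa'): parent n15 fail=0; on 'a' 0 → fail=15;  out ∅∪∅=∅
  n21('ca'): parent n14 fail=0; on 'a' 0 → fail=15;  out ∅∪∅=∅
  n3('bbc'): parent n2 fail=1; on 'c' 1 → fail=9;  out ∅∪{4}={4}
  n8('bac'): parent n7 fail=15; on 'c' 15→0 → fail=14;  out {1}∪{4}={1,4}
  n10('bcb'): parent n9 fail=14; on 'b' 14→0 → fail=1;  out ∅∪∅=∅
  n17('aac'): parent n16 fail=15; on 'c' 15→0 → fail=14;  out ∅∪{4}={4}
  n22('cab'): parent n21 fail=15; on 'b' 15→0 → fail=1;  out {7}∪∅={7}
  n4('bbca'): parent n3 fail=9; on 'a' 9→14 → fail=21;  out ∅∪∅=∅
  n11('bcbc'): parent n10 fail=1; on 'c' 1 → fail=9;  out ∅∪{4}={4}
  n18('aacb'): parent n17 fail=14; on 'b' 14→0 → fail=1;  out {5}∪∅={5}
  n19('aaca'): parent n17 fail=14; on 'a' 14 → fail=21;  out ∅∪∅=∅
  n5('bbcab'): parent n4 fail=21; on 'b' 21 → fail=22;  out ∅∪{7}={7}
  n12('bcbca'): parent n11 fail=9; on 'a' 9→14 → fail=21;  out ∅∪∅=∅
  n20('aacab'): parent n19 fail=21; on 'b' 21 → fail=22;  out {6}∪{7}={6,7}
  n6('bbcabc'): parent n5 fail=22; on 'c' 22→1 → fail=9;  out {0}∪{4}={0,4}
  n13('bcbcac'): parent n12 fail=21; on 'c' 21→15→0 → fail=14;  out {2}∪{4}={2,4}

Text stream:
i=0 'a': node 0→15
i=1 'c': node 15→14 ·f  emit P4@[1:1]
i=2 'b': node 14→1 ·f
i=3 'b': node 1→2
i=4 'c': node 2→3  emit P4@[4:4]
i=5 'a': node 3→4
i=6 'b': node 4→5  emit P7@[4:6]
i=7 'c': node 5→6  emit P0@[2:7],P4@[7:7]
i=8 'b': node 6→10 ·f
i=9 'a': node 10→7 ·f  emit P3@[8:9]
i=10 'b': node 7→1 ·f
i=11 'b': node 1→2
i=12 'c': node 2→3  emit P4@[12:12]
i=13 'a': node 3→4
i=14 'b': node 4→5  emit P7@[12:14]
i=15 'c': node 5→6  emit P0@[10:15],P4@[15:15]
i=16 'b': node 6→10 ·f
i=17 'c': node 10→11  emit P4@[17:17]
i=18 'b': node 11→10 ·f
i=19 'b': node 10→2 ·f
i=20 'c': node 2→3  emit P4@[20:20]
i=21 'a': node 3→4
i=22 'b': node 4→5  emit P7@[20:22]
i=23 'c': node 5→6  emit P0@[18:23],P4@[23:23]
i=24 'c': node 6→14 ·f  emit P4@[24:24]
i=25 'a': node 14→21
i=26 'b': node 21→22  emit P7@[24:26]
i=27 'a': node 22→7 ·f  emit P3@[26:27]
i=28 'b': node 7→1 ·f
i=29 'a': node 1→7  emit P3@[28:29]
i=30 'c': node 7→8  emit P1@[28:30],P4@[30:30]
i=31 'a': node 8→21 ·f
i=32 'a': node 21→16 ·f
i=33 'b': node 16→1 ·f
i=34 'c': node 1→9  emit P4@[34:34]
i=35 'a': node 9→21 ·f
i=36 'b': node 21→22  emit P7@[34:36]
i=37 'a': node 22→7 ·f  emit P3@[36:37]
i=38 'c': node 7→8  emit P1@[36:38],P4@[38:38]
i=39 'a': node 8→21 ·f
i=40 'a': node 21→16 ·f
i=41 'a': node 16→16 ·f
i=42 'c': node 16→17  emit P4@[42:42]
i=43 'b': node 17→18  emit P5@[40:43]
i=44 'a': node 18→7 ·f  emit P3@[43:44]
i=45 'c': node 7→8  emit P1@[43:45],P4@[45:45]
i=46 'a': node 8→21 ·f
i=47 'b': node 21→22  emit P7@[45:47]
i=48 'c': node 22→9 ·f  emit P4@[48:48]
i=49 'b': node 9→10
i=50 'a': node 10→7 ·f  emit P3@[49:50]
i=51 'b': node 7→1 ·f
i=52 'a': node 1→7  emit P3@[51:52]
i=53 'c': node 7→8  emit P1@[51:53],P4@[53:53]
i=54 'c': node 8→14 ·f  emit P4@[54:54]
i=55 'a': node 14→21
i=56 'c': node 21→14 ·f  emit P4@[56:56]
i=57 'c': node 14→14 ·f  emit P4@[57:57]
i=58 'a': node 14→21
i=59 'b': node 21→22  emit P7@[57:59]
i=60 'b': node 22→2 ·f
i=61 'c': node 2→3  emit P4@[61:61]
i=62 'a': node 3→4
i=63 'a': node 4→16 ·f
i=64 'a': node 16→16 ·f
i=65 'c': node 16→17  emit P4@[65:65]
i=66 'b': node 17→18  emit P5@[63:66]
i=67 'b': node 18→2 ·f
i=68 'c': node 2→3  emit P4@[68:68]
i=69 'a': node 3→4
i=70 'b': node 4→5  emit P7@[68:70]
i=71 'b': node 5→2 ·f
i=72 'a': node 2→7 ·f  emit P3@[71:72]
i=73 'a': node 7→16 ·f
i=74 'a': node 16→16 ·f
i=75 'b': node 16→1 ·f
i=76 'c': node 1→9  emit P4@[76:76]

Matches: [[1,4],[4,4],[6,7],[7,0],[7,4],[9,3],[12,4],[14,7],[15,0],[15,4],[17,4],[20,4],[22,7],[23,0],[23,4],[24,4],[26,7],[27,3],[29,3],[30,1],[30,4],[34,4],[36,7],[37,3],[38,1],[38,4],[42,4],[43,5],[44,3],[45,1],[45,4],[47,7],[48,4],[50,3],[52,3],[53,1],[53,4],[54,4],[56,4],[57,4],[59,7],[61,4],[65,4],[66,5],[68,4],[70,7],[72,3],[76,4]]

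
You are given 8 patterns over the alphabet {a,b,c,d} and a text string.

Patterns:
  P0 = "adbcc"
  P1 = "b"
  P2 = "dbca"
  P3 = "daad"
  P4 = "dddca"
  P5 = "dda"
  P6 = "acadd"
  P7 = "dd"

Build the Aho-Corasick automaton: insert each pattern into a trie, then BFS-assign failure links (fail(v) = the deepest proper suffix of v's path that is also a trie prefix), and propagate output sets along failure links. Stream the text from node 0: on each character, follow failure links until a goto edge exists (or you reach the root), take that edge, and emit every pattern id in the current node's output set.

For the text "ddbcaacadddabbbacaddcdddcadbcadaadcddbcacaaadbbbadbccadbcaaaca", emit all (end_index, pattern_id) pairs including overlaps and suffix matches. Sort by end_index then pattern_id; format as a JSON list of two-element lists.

Build:
Trie (insert patterns):
  n0 'ε': a→1 b→6 d→7
  n1 'a': c→19 d→2
  n2 'ad': b→3
  n3 'adb': c→4
  n4 'adbc': c→5
  n5 'adbcc': ·  ←P0
  n6 'b': ·  ←P1
  n7 'd': a→11 b→8 d→14
  n8 'db': c→9
  n9 'dbc': a→10
  n10 'dbca': ·  ←P2
  n11 'da': a→12
  n12 'daa': d→13
  n13 'daad': ·  ←P3
  n14 'dd': a→18 d→15  ←P7
  n15 'ddd': c→16
  n16 'dddc': a→17
  n17 'dddca': ·  ←P4
  n18 'dda': ·  ←P5
  n19 'ac': a→20
  n20 'aca': d→21
  n21 'acad': d→22
  n22 'acadd': ·  ←P6

Failure links (BFS by depth):
  n1('a'): parent n0 fail=0; on 'a' 0 → fail=0;  out ∅∪∅=∅
  n6('b'): parent n0 fail=0; on 'b' 0 → fail=0;  out {1}∪∅={1}
  n7('d'): parent n0 fail=0; on 'd' 0 → fail=0;  out ∅∪∅=∅
  n2('ad'): parent n1 fail=0; on 'd' 0 → fail=7;  out ∅∪∅=∅
  n8('db'): parent n7 fail=0; on 'b' 0 → fail=6;  out ∅∪{1}={1}
  n11('da'): parent n7 fail=0; on 'a' 0 → fail=1;  out ∅∪∅=∅
  n14('dd'): parent n7 fail=0; on 'd' 0 → fail=7;  out {7}∪∅={7}
  n19('ac'): parent n1 fail=0; on 'c' 0 → fail=0;  out ∅∪∅=∅
  n3('adb'): parent n2 fail=7; on 'b' 7 → fail=8;  out ∅∪{1}={1}
  n9('dbc'): parent n8 fail=6; on 'c' 6→0 → fail=0;  out ∅∪∅=∅
  n12('daa'): parent n11 fail=1; on 'a' 1→0 → fail=1;  out ∅∪∅=∅
  n15('ddd'): parent n14 fail=7; on 'd' 7 → fail=14;  out ∅∪{7}={7}
  n18('dda'): parent n14 fail=7; on 'a' 7 → fail=11;  out {5}∪∅={5}
  n20('aca'): parent n19 fail=0; on 'a' 0 → fail=1;  out ∅∪∅=∅
  n4('adbc'): parent n3 fail=8; on 'c' 8 → fail=9;  out ∅∪∅=∅
  n10('dbca'): parent n9 fail=0; on 'a' 0 → fail=1;  out {2}∪∅={2}
  n13('daad'): parent n12 fail=1; on 'd' 1 → fail=2;  out {3}∪∅={3}
  n16('dddc'): parent n15 fail=14; on 'c' 14→7→0 → fail=0;  out ∅∪∅=∅
  n21('acad'): parent n20 fail=1; on 'd' 1 → fail=2;  out ∅∪∅=∅
  n5('adbcc'): parent n4 fail=9; on 'c' 9→0 → fail=0;  out {0}∪∅={0}
  n17('dddca'): parent n16 fail=0; on 'a' 0 → fail=1;  out {4}∪∅={4}
  n22('acadd'): parent n21 fail=2; on 'd' 2→7 → fail=14;  out {6}∪{7}={6,7}

Scan:
i=0 'd': node 0→7
i=1 'd': node 7→14  → match P7@[0:1]
i=2 'b': node 14→8 (fail-walked)  → match P1@[2:2]
i=3 'c': node 8→9
i=4 'a': node 9→10  → match P2@[1:4]
i=5 'a': node 10→1 (fail-walked)
i=6 'c': node 1→19
i=7 'a': node 19→20
i=8 'd': node 20→21
i=9 'd': node 21→22  → match P6@[5:9],P7@[8:9]
i=10 'd': node 22→15 (fail-walked)  → match P7@[9:10]
i=11 'a': node 15→18 (fail-walked)  → match P5@[9:11]
i=12 'b': node 18→6 (fail-walked)  → match P1@[12:12]
i=13 'b': node 6→6 (fail-walked)  → match P1@[13:13]
i=14 'b': node 6→6 (fail-walked)  → match P1@[14:14]
i=15 'a': node 6→1 (fail-walked)
i=16 'c': node 1→19
i=17 'a': node 19→20
i=18 'd': node 20→21
i=19 'd': node 21→22  → match P6@[15:19],P7@[18:19]
i=20 'c': node 22→0 (fail-walked)
i=21 'd': node 0→7
i=22 'd': node 7→14  → match P7@[21:22]
i=23 'd': node 14→15  → match P7@[22:23]
i=24 'c': node 15→16
i=25 'a': node 16→17  → match P4@[21:25]
i=26 'd': node 17→2 (fail-walked)
i=27 'b': node 2→3  → match P1@[27:27]
i=28 'c': node 3→4
i=29 'a': node 4→10 (fail-walked)  → match P2@[26:29]
i=30 'd': node 10→2 (fail-walked)
i=31 'a': node 2→11 (fail-walked)
i=32 'a': node 11→12
i=33 'd': node 12→13  → match P3@[30:33]
i=34 'c': node 13→0 (fail-walked)
i=35 'd': node 0→7
i=36 'd': node 7→14  → match P7@[35:36]
i=37 'b': node 14→8 (fail-walked)  → match P1@[37:37]
i=38 'c': node 8→9
i=39 'a': node 9→10  → match P2@[36:39]
i=40 'c': node 10→19 (fail-walked)
i=41 'a': node 19→20
i=42 'a': node 20→1 (fail-walked)
i=43 'a': node 1→1 (fail-walked)
i=44 'd': node 1→2
i=45 'b': node 2→3  → match P1@[45:45]
i=46 'b': node 3→6 (fail-walked)  → match P1@[46:46]
i=47 'b': node 6→6 (fail-walked)  → match P1@[47:47]
i=48 'a': node 6→1 (fail-walked)
i=49 'd': node 1→2
i=50 'b': node 2→3  → match P1@[50:50]
i=51 'c': node 3→4
i=52 'c': node 4→5  → match P0@[48:52]
i=53 'a': node 5→1 (fail-walked)
i=54 'd': node 1→2
i=55 'b': node 2→3  → match P1@[55:55]
i=56 'c': node 3→4
i=57 'a': node 4→10 (fail-walked)  → match P2@[54:57]
i=58 'a': node 10→1 (fail-walked)
i=59 'a': node 1→1 (fail-walked)
i=60 'c': node 1→19
i=61 'a': node 19→20

Result: [[1,7],[2,1],[4,2],[9,6],[9,7],[10,7],[11,5],[12,1],[13,1],[14,1],[19,6],[19,7],[22,7],[23,7],[25,4],[27,1],[29,2],[33,3],[36,7],[37,1],[39,2],[45,1],[46,1],[47,1],[50,1],[52,0],[55,1],[57,2]]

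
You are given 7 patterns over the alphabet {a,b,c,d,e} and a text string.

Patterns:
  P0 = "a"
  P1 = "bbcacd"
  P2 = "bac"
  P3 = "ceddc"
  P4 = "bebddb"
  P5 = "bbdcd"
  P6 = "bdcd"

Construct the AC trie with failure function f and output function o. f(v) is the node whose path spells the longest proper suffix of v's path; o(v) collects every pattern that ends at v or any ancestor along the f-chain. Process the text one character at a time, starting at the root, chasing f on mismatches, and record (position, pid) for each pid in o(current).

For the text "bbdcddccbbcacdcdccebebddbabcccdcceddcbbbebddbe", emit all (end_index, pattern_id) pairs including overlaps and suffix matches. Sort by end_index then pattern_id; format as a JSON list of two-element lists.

Construct AC machine:
Trie (insert patterns):
  n0 'ε': a→1 b→2 c→10
  n1 'a': ·  ←P0
  n2 'b': a→8 b→3 d→23 e→15
  n3 'bb': c→4 d→20
  n4 'bbc': a→5
  n5 'bbca': c→6
  n6 'bbcac': d→7
  n7 'bbcacd': ·  ←P1
  n8 'ba': c→9
  n9 'bac': ·  ←P2
  n10 'c': e→11
  n11 'ce': d→12
  n12 'ced': d→13
  n13 'cedd': c→14
  n14 'ceddc': ·  ←P3
  n15 'be': b→16
  n16 'beb': d→17
  n17 'bebd': d→18
  n18 'bebdd': b→19
  n19 'bebddb': ·  ←P4
  n20 'bbd': c→21
  n21 'bbdc': d→22
  n22 'bbdcd': ·  ←P5
  n23 'bd': c→24
  n24 'bdc': d→25
  n25 'bdcd': ·  ←P6

Failure links (BFS by depth):
  fail(1) 'a': from fail(0)=0 chase 'a': 0 ⇒ 0;  out={0}∪out(0)={0}
  fail(2) 'b': from fail(0)=0 chase 'b': 0 ⇒ 0;  out=∅∪out(0)=∅
  fail(10) 'c': from fail(0)=0 chase 'c': 0 ⇒ 0;  out=∅∪out(0)=∅
  fail(3) 'bb': from fail(2)=0 chase 'b': 0 ⇒ 2;  out=∅∪out(2)=∅
  fail(8) 'ba': from fail(2)=0 chase 'a': 0 ⇒ 1;  out=∅∪out(1)={0}
  fail(11) 'ce': from fail(10)=0 chase 'e': 0 ⇒ 0;  out=∅∪out(0)=∅
  fail(15) 'be': from fail(2)=0 chase 'e': 0 ⇒ 0;  out=∅∪out(0)=∅
  fail(23) 'bd': from fail(2)=0 chase 'd': 0 ⇒ 0;  out=∅∪out(0)=∅
  fail(4) 'bbc': from fail(3)=2 chase 'c': 2→0 ⇒ 10;  out=∅∪out(10)=∅
  fail(9) 'bac': from fail(8)=1 chase 'c': 1→0 ⇒ 10;  out={2}∪out(10)={2}
  fail(12) 'ced': from fail(11)=0 chase 'd': 0 ⇒ 0;  out=∅∪out(0)=∅
  fail(16) 'beb': from fail(15)=0 chase 'b': 0 ⇒ 2;  out=∅∪out(2)=∅
  fail(20) 'bbd': from fail(3)=2 chase 'd': 2 ⇒ 23;  out=∅∪out(23)=∅
  fail(24) 'bdc': from fail(23)=0 chase 'c': 0 ⇒ 10;  out=∅∪out(10)=∅
  fail(5) 'bbca': from fail(4)=10 chase 'a': 10→0 ⇒ 1;  out=∅∪out(1)={0}
  fail(13) 'cedd': from fail(12)=0 chase 'd': 0 ⇒ 0;  out=∅∪out(0)=∅
  fail(17) 'bebd': from fail(16)=2 chase 'd': 2 ⇒ 23;  out=∅∪out(23)=∅
  fail(21) 'bbdc': from fail(20)=23 chase 'c': 23 ⇒ 24;  out=∅∪out(24)=∅
  fail(25) 'bdcd': from fail(24)=10 chase 'd': 10→0 ⇒ 0;  out={6}∪out(0)={6}
  fail(6) 'bbcac': from fail(5)=1 chase 'c': 1→0 ⇒ 10;  out=∅∪out(10)=∅
  fail(14) 'ceddc': from fail(13)=0 chase 'c': 0 ⇒ 10;  out={3}∪out(10)={3}
  fail(18) 'bebdd': from fail(17)=23 chase 'd': 23→0 ⇒ 0;  out=∅∪out(0)=∅
  fail(22) 'bbdcd': from fail(21)=24 chase 'd': 24 ⇒ 25;  out={5}∪out(25)={5,6}
  fail(7) 'bbcacd': from fail(6)=10 chase 'd': 10→0 ⇒ 0;  out={1}∪out(0)={1}
  fail(19) 'bebddb': from fail(18)=0 chase 'b': 0 ⇒ 2;  out={4}∪out(2)={4}

Run:
[0] read 'b'  n0⇒n2
[1] read 'b'  n2⇒n3
[2] read 'd'  n3⇒n20
[3] read 'c'  n20⇒n21
[4] read 'd'  n21⇒n22  → match P5@[0:4],P6@[1:4]
[5] read 'd'  n22⇒n0 ·f
[6] read 'c'  n0⇒n10
[7] read 'c'  n10⇒n10 ·f
[8] read 'b'  n10⇒n2 ·f
[9] read 'b'  n2⇒n3
[10] read 'c'  n3⇒n4
[11] read 'a'  n4⇒n5  → match P0@[11:11]
[12] read 'c'  n5⇒n6
[13] read 'd'  n6⇒n7  → match P1@[8:13]
[14] read 'c'  n7⇒n10 ·f
[15] read 'd'  n10⇒n0 ·f
[16] read 'c'  n0⇒n10
[17] read 'c'  n10⇒n10 ·f
[18] read 'e'  n10⇒n11
[19] read 'b'  n11⇒n2 ·f
[20] read 'e'  n2⇒n15
[21] read 'b'  n15⇒n16
[22] read 'd'  n16⇒n17
[23] read 'd'  n17⇒n18
[24] read 'b'  n18⇒n19  → match P4@[19:24]
[25] read 'a'  n19⇒n8 ·f  → match P0@[25:25]
[26] read 'b'  n8⇒n2 ·f
[27] read 'c'  n2⇒n10 ·f
[28] read 'c'  n10⇒n10 ·f
[29] read 'c'  n10⇒n10 ·f
[30] read 'd'  n10⇒n0 ·f
[31] read 'c'  n0⇒n10
[32] read 'c'  n10⇒n10 ·f
[33] read 'e'  n10⇒n11
[34] read 'd'  n11⇒n12
[35] read 'd'  n12⇒n13
[36] read 'c'  n13⇒n14  → match P3@[32:36]
[37] read 'b'  n14⇒n2 ·f
[38] read 'b'  n2⇒n3
[39] read 'b'  n3⇒n3 ·f
[40] read 'e'  n3⇒n15 ·f
[41] read 'b'  n15⇒n16
[42] read 'd'  n16⇒n17
[43] read 'd'  n17⇒n18
[44] read 'b'  n18⇒n19  → match P4@[39:44]
[45] read 'e'  n19⇒n15 ·f

All matches (sorted): [[4,5],[4,6],[11,0],[13,1],[24,4],[25,0],[36,3],[44,4]]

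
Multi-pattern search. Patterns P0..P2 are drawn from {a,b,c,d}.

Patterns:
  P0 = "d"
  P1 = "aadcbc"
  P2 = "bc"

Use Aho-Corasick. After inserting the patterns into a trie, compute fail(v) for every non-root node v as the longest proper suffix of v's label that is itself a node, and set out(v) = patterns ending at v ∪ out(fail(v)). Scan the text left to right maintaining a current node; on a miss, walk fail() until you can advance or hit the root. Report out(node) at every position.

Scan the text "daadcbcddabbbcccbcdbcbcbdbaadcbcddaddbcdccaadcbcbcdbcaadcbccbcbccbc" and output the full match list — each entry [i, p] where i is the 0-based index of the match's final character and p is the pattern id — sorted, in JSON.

Construct AC machine:
Trie nodes:
  n0 'ε': a→2 b→8 d→1
  n1 'd': ·  [P0 ends]
  n2 'a': a→3
  n3 'aa': d→4
  n4 'aad': c→5
  n5 'aadc': b→6
  n6 'aadcb': c→7
  n7 'aadcbc': ·  [P1 ends]
  n8 'b': c→9
  n9 'bc': ·  [P2 ends]

BFS fail/out derivation:
  n1('d'): parent n0 fail=0; on 'd' 0 → fail=0;  out {0}∪∅={0}
  n2('a'): parent n0 fail=0; on 'a' 0 → fail=0;  out ∅∪∅=∅
  n8('b'): parent n0 fail=0; on 'b' 0 → fail=0;  out ∅∪∅=∅
  n3('aa'): parent n2 fail=0; on 'a' 0 → fail=2;  out ∅∪∅=∅
  n9('bc'): parent n8 fail=0; on 'c' 0 → fail=0;  out {2}∪∅={2}
  n4('aad'): parent n3 fail=2; on 'd' 2→0 → fail=1;  out ∅∪{0}={0}
  n5('aadc'): parent n4 fail=1; on 'c' 1→0 → fail=0;  out ∅∪∅=∅
  n6('aadcb'): parent n5 fail=0; on 'b' 0 → fail=8;  out ∅∪∅=∅
  n7('aadcbc'): parent n6 fail=8; on 'c' 8 → fail=9;  out {1}∪{2}={1,2}

Run:
[0] read 'd'  n0⇒n1  → match P0@[0:0]
[1] read 'a'  n1⇒n2 (fail-walked)
[2] read 'a'  n2⇒n3
[3] read 'd'  n3⇒n4  → match P0@[3:3]
[4] read 'c'  n4⇒n5
[5] read 'b'  n5⇒n6
[6] read 'c'  n6⇒n7  → match P1@[1:6],P2@[5:6]
[7] read 'd'  n7⇒n1 (fail-walked)  → match P0@[7:7]
[8] read 'd'  n1⇒n1 (fail-walked)  → match P0@[8:8]
[9] read 'a'  n1⇒n2 (fail-walked)
[10] read 'b'  n2⇒n8 (fail-walked)
[11] read 'b'  n8⇒n8 (fail-walked)
[12] read 'b'  n8⇒n8 (fail-walked)
[13] read 'c'  n8⇒n9  → match P2@[12:13]
[14] read 'c'  n9⇒n0 (fail-walked)
[15] read 'c'  n0⇒n0
[16] read 'b'  n0⇒n8
[17] read 'c'  n8⇒n9  → match P2@[16:17]
[18] read 'd'  n9⇒n1 (fail-walked)  → match P0@[18:18]
[19] read 'b'  n1⇒n8 (fail-walked)
[20] read 'c'  n8⇒n9  → match P2@[19:20]
[21] read 'b'  n9⇒n8 (fail-walked)
[22] read 'c'  n8⇒n9  → match P2@[21:22]
[23] read 'b'  n9⇒n8 (fail-walked)
[24] read 'd'  n8⇒n1 (fail-walked)  → match P0@[24:24]
[25] read 'b'  n1⇒n8 (fail-walked)
[26] read 'a'  n8⇒n2 (fail-walked)
[27] read 'a'  n2⇒n3
[28] read 'd'  n3⇒n4  → match P0@[28:28]
[29] read 'c'  n4⇒n5
[30] read 'b'  n5⇒n6
[31] read 'c'  n6⇒n7  → match P1@[26:31],P2@[30:31]
[32] read 'd'  n7⇒n1 (fail-walked)  → match P0@[32:32]
[33] read 'd'  n1⇒n1 (fail-walked)  → match P0@[33:33]
[34] read 'a'  n1⇒n2 (fail-walked)
[35] read 'd'  n2⇒n1 (fail-walked)  → match P0@[35:35]
[36] read 'd'  n1⇒n1 (fail-walked)  → match P0@[36:36]
[37] read 'b'  n1⇒n8 (fail-walked)
[38] read 'c'  n8⇒n9  → match P2@[37:38]
[39] read 'd'  n9⇒n1 (fail-walked)  → match P0@[39:39]
[40] read 'c'  n1⇒n0 (fail-walked)
[41] read 'c'  n0⇒n0
[42] read 'a'  n0⇒n2
[43] read 'a'  n2⇒n3
[44] read 'd'  n3⇒n4  → match P0@[44:44]
[45] read 'c'  n4⇒n5
[46] read 'b'  n5⇒n6
[47] read 'c'  n6⇒n7  → match P1@[42:47],P2@[46:47]
[48] read 'b'  n7⇒n8 (fail-walked)
[49] read 'c'  n8⇒n9  → match P2@[48:49]
[50] read 'd'  n9⇒n1 (fail-walked)  → match P0@[50:50]
[51] read 'b'  n1⇒n8 (fail-walked)
[52] read 'c'  n8⇒n9  → match P2@[51:52]
[53] read 'a'  n9⇒n2 (fail-walked)
[54] read 'a'  n2⇒n3
[55] read 'd'  n3⇒n4  → match P0@[55:55]
[56] read 'c'  n4⇒n5
[57] read 'b'  n5⇒n6
[58] read 'c'  n6⇒n7  → match P1@[53:58],P2@[57:58]
[59] read 'c'  n7⇒n0 (fail-walked)
[60] read 'b'  n0⇒n8
[61] read 'c'  n8⇒n9  → match P2@[60:61]
[62] read 'b'  n9⇒n8 (fail-walked)
[63] read 'c'  n8⇒n9  → match P2@[62:63]
[64] read 'c'  n9⇒n0 (fail-walked)
[65] read 'b'  n0⇒n8
[66] read 'c'  n8⇒n9  → match P2@[65:66]

Matches: [[0,0],[3,0],[6,1],[6,2],[7,0],[8,0],[13,2],[17,2],[18,0],[20,2],[22,2],[24,0],[28,0],[31,1],[31,2],[32,0],[33,0],[35,0],[36,0],[38,2],[39,0],[44,0],[47,1],[47,2],[49,2],[50,0],[52,2],[55,0],[58,1],[58,2],[61,2],[63,2],[66,2]]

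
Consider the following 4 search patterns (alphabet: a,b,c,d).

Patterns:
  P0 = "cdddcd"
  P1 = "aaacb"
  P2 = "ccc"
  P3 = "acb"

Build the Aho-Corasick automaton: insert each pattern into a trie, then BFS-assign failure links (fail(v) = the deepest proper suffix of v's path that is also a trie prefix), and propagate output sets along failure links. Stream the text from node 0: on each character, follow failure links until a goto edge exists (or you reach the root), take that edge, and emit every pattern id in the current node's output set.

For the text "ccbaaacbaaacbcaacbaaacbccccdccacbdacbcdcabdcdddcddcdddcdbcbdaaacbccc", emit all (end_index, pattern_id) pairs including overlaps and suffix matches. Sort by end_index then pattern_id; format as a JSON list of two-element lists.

Build:
Trie nodes:
  0='ε' goto a→7 c→1
  1='c' goto c→12 d→2
  2='cd' goto d→3
  3='cdd' goto d→4
  4='cddd' goto c→5
  5='cdddc' goto d→6
  6='cdddcd' goto ·  [P0 ends]
  7='a' goto a→8 c→14
  8='aa' goto a→9
  9='aaa' goto c→10
  10='aaac' goto b→11
  11='aaacb' goto ·  [P1 ends]
  12='cc' goto c→13
  13='ccc' goto ·  [P2 ends]
  14='ac' goto b→15
  15='acb' goto ·  [P3 ends]

Failure links (BFS by depth):
  fail(1) 'c': from fail(0)=0 chase 'c': 0 ⇒ 0;  out=∅∪out(0)=∅
  fail(7) 'a': from fail(0)=0 chase 'a': 0 ⇒ 0;  out=∅∪out(0)=∅
  fail(2) 'cd': from fail(1)=0 chase 'd': 0 ⇒ 0;  out=∅∪out(0)=∅
  fail(8) 'aa': from fail(7)=0 chase 'a': 0 ⇒ 7;  out=∅∪out(7)=∅
  fail(12) 'cc': from fail(1)=0 chase 'c': 0 ⇒ 1;  out=∅∪out(1)=∅
  fail(14) 'ac': from fail(7)=0 chase 'c': 0 ⇒ 1;  out=∅∪out(1)=∅
  fail(3) 'cdd': from fail(2)=0 chase 'd': 0 ⇒ 0;  out=∅∪out(0)=∅
  fail(9) 'aaa': from fail(8)=7 chase 'a': 7 ⇒ 8;  out=∅∪out(8)=∅
  fail(13) 'ccc': from fail(12)=1 chase 'c': 1 ⇒ 12;  out={2}∪out(12)={2}
  fail(15) 'acb': from fail(14)=1 chase 'b': 1→0 ⇒ 0;  out={3}∪out(0)={3}
  fail(4) 'cddd': from fail(3)=0 chase 'd': 0 ⇒ 0;  out=∅∪out(0)=∅
  fail(10) 'aaac': from fail(9)=8 chase 'c': 8→7 ⇒ 14;  out=∅∪out(14)=∅
  fail(5) 'cdddc': from fail(4)=0 chase 'c': 0 ⇒ 1;  out=∅∪out(1)=∅
  fail(11) 'aaacb': from fail(10)=14 chase 'b': 14 ⇒ 15;  out={1}∪out(15)={1,3}
  fail(6) 'cdddcd': from fail(5)=1 chase 'd': 1 ⇒ 2;  out={0}∪out(2)={0}

Text stream:
i=0 'c': node 0→1
i=1 'c': node 1→12
i=2 'b': node 12→0 (fail-walked)
i=3 'a': node 0→7
i=4 'a': node 7→8
i=5 'a': node 8→9
i=6 'c': node 9→10
i=7 'b': node 10→11  → match P1@[3:7],P3@[5:7]
i=8 'a': node 11→7 (fail-walked)
i=9 'a': node 7→8
i=10 'a': node 8→9
i=11 'c': node 9→10
i=12 'b': node 10→11  → match P1@[8:12],P3@[10:12]
i=13 'c': node 11→1 (fail-walked)
i=14 'a': node 1→7 (fail-walked)
i=15 'a': node 7→8
i=16 'c': node 8→14 (fail-walked)
i=17 'b': node 14→15  → match P3@[15:17]
i=18 'a': node 15→7 (fail-walked)
i=19 'a': node 7→8
i=20 'a': node 8→9
i=21 'c': node 9→10
i=22 'b': node 10→11  → match P1@[18:22],P3@[20:22]
i=23 'c': node 11→1 (fail-walked)
i=24 'c': node 1→12
i=25 'c': node 12→13  → match P2@[23:25]
i=26 'c': node 13→13 (fail-walked)  → match P2@[24:26]
i=27 'd': node 13→2 (fail-walked)
i=28 'c': node 2→1 (fail-walked)
i=29 'c': node 1→12
i=30 'a': node 12→7 (fail-walked)
i=31 'c': node 7→14
i=32 'b': node 14→15  → match P3@[30:32]
i=33 'd': node 15→0 (fail-walked)
i=34 'a': node 0→7
i=35 'c': node 7→14
i=36 'b': node 14→15  → match P3@[34:36]
i=37 'c': node 15→1 (fail-walked)
i=38 'd': node 1→2
i=39 'c': node 2→1 (fail-walked)
i=40 'a': node 1→7 (fail-walked)
i=41 'b': node 7→0 (fail-walked)
i=42 'd': node 0→0
i=43 'c': node 0→1
i=44 'd': node 1→2
i=45 'd': node 2→3
i=46 'd': node 3→4
i=47 'c': node 4→5
i=48 'd': node 5→6  → match P0@[43:48]
i=49 'd': node 6→3 (fail-walked)
i=50 'c': node 3→1 (fail-walked)
i=51 'd': node 1→2
i=52 'd': node 2→3
i=53 'd': node 3→4
i=54 'c': node 4→5
i=55 'd': node 5→6  → match P0@[50:55]
i=56 'b': node 6→0 (fail-walked)
i=57 'c': node 0→1
i=58 'b': node 1→0 (fail-walked)
i=59 'd': node 0→0
i=60 'a': node 0→7
i=61 'a': node 7→8
i=62 'a': node 8→9
i=63 'c': node 9→10
i=64 'b': node 10→11  → match P1@[60:64],P3@[62:64]
i=65 'c': node 11→1 (fail-walked)
i=66 'c': node 1→12
i=67 'c': node 12→13  → match P2@[65:67]

All matches (sorted): [[7,1],[7,3],[12,1],[12,3],[17,3],[22,1],[22,3],[25,2],[26,2],[32,3],[36,3],[48,0],[55,0],[64,1],[64,3],[67,2]]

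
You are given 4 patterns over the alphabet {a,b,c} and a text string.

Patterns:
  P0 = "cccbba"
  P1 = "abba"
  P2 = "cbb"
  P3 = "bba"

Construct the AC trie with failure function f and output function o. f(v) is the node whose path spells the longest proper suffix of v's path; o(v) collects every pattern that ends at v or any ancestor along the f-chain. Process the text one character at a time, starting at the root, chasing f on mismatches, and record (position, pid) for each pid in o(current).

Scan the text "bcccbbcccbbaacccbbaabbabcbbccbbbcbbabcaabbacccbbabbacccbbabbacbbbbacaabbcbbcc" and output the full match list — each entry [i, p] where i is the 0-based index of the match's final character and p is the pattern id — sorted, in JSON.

Construct AC machine:
Trie nodes:
  0='ε' goto a→7 b→13 c→1
  1='c' goto b→11 c→2
  2='cc' goto c→3
  3='ccc' goto b→4
  4='cccb' goto b→5
  5='cccbb' goto a→6
  6='cccbba' goto ·  [P0 ends]
  7='a' goto b→8
  8='ab' goto b→9
  9='abb' goto a→10
  10='abba' goto ·  [P1 ends]
  11='cb' goto b→12
  12='cbb' goto ·  [P2 ends]
  13='b' goto b→14
  14='bb' goto a→15
  15='bba' goto ·  [P3 ends]

Failure links (BFS by depth):
  n1('c'): parent n0 fail=0; on 'c' 0 → fail=0;  out ∅∪∅=∅
  n7('a'): parent n0 fail=0; on 'a' 0 → fail=0;  out ∅∪∅=∅
  n13('b'): parent n0 fail=0; on 'b' 0 → fail=0;  out ∅∪∅=∅
  n2('cc'): parent n1 fail=0; on 'c' 0 → fail=1;  out ∅∪∅=∅
  n8('ab'): parent n7 fail=0; on 'b' 0 → fail=13;  out ∅∪∅=∅
  n11('cb'): parent n1 fail=0; on 'b' 0 → fail=13;  out ∅∪∅=∅
  n14('bb'): parent n13 fail=0; on 'b' 0 → fail=13;  out ∅∪∅=∅
  n3('ccc'): parent n2 fail=1; on 'c' 1 → fail=2;  out ∅∪∅=∅
  n9('abb'): parent n8 fail=13; on 'b' 13 → fail=14;  out ∅∪∅=∅
  n12('cbb'): parent n11 fail=13; on 'b' 13 → fail=14;  out {2}∪∅={2}
  n15('bba'): parent n14 fail=13; on 'a' 13→0 → fail=7;  out {3}∪∅={3}
  n4('cccb'): parent n3 fail=2; on 'b' 2→1 → fail=11;  out ∅∪∅=∅
  n10('abba'): parent n9 fail=14; on 'a' 14 → fail=15;  out {1}∪{3}={1,3}
  n5('cccbb'): parent n4 fail=11; on 'b' 11 → fail=12;  out ∅∪{2}={2}
  n6('cccbba'): parent n5 fail=12; on 'a' 12→14 → fail=15;  out {0}∪{3}={0,3}

Run:
[0] read 'b'  n0⇒n13
[1] read 'c'  n13⇒n1 (via fail)
[2] read 'c'  n1⇒n2
[3] read 'c'  n2⇒n3
[4] read 'b'  n3⇒n4
[5] read 'b'  n4⇒n5  emit P2@[3:5]
[6] read 'c'  n5⇒n1 (via fail)
[7] read 'c'  n1⇒n2
[8] read 'c'  n2⇒n3
[9] read 'b'  n3⇒n4
[10] read 'b'  n4⇒n5  emit P2@[8:10]
[11] read 'a'  n5⇒n6  emit P0@[6:11],P3@[9:11]
[12] read 'a'  n6⇒n7 (via fail)
[13] read 'c'  n7⇒n1 (via fail)
[14] read 'c'  n1⇒n2
[15] read 'c'  n2⇒n3
[16] read 'b'  n3⇒n4
[17] read 'b'  n4⇒n5  emit P2@[15:17]
[18] read 'a'  n5⇒n6  emit P0@[13:18],P3@[16:18]
[19] read 'a'  n6⇒n7 (via fail)
[20] read 'b'  n7⇒n8
[21] read 'b'  n8⇒n9
[22] read 'a'  n9⇒n10  emit P1@[19:22],P3@[20:22]
[23] read 'b'  n10⇒n8 (via fail)
[24] read 'c'  n8⇒n1 (via fail)
[25] read 'b'  n1⇒n11
[26] read 'b'  n11⇒n12  emit P2@[24:26]
[27] read 'c'  n12⇒n1 (via fail)
[28] read 'c'  n1⇒n2
[29] read 'b'  n2⇒n11 (via fail)
[30] read 'b'  n11⇒n12  emit P2@[28:30]
[31] read 'b'  n12⇒n14 (via fail)
[32] read 'c'  n14⇒n1 (via fail)
[33] read 'b'  n1⇒n11
[34] read 'b'  n11⇒n12  emit P2@[32:34]
[35] read 'a'  n12⇒n15 (via fail)  emit P3@[33:35]
[36] read 'b'  n15⇒n8 (via fail)
[37] read 'c'  n8⇒n1 (via fail)
[38] read 'a'  n1⇒n7 (via fail)
[39] read 'a'  n7⇒n7 (via fail)
[40] read 'b'  n7⇒n8
[41] read 'b'  n8⇒n9
[42] read 'a'  n9⇒n10  emit P1@[39:42],P3@[40:42]
[43] read 'c'  n10⇒n1 (via fail)
[44] read 'c'  n1⇒n2
[45] read 'c'  n2⇒n3
[46] read 'b'  n3⇒n4
[47] read 'b'  n4⇒n5  emit P2@[45:47]
[48] read 'a'  n5⇒n6  emit P0@[43:48],P3@[46:48]
[49] read 'b'  n6⇒n8 (via fail)
[50] read 'b'  n8⇒n9
[51] read 'a'  n9⇒n10  emit P1@[48:51],P3@[49:51]
[52] read 'c'  n10⇒n1 (via fail)
[53] read 'c'  n1⇒n2
[54] read 'c'  n2⇒n3
[55] read 'b'  n3⇒n4
[56] read 'b'  n4⇒n5  emit P2@[54:56]
[57] read 'a'  n5⇒n6  emit P0@[52:57],P3@[55:57]
[58] read 'b'  n6⇒n8 (via fail)
[59] read 'b'  n8⇒n9
[60] read 'a'  n9⇒n10  emit P1@[57:60],P3@[58:60]
[61] read 'c'  n10⇒n1 (via fail)
[62] read 'b'  n1⇒n11
[63] read 'b'  n11⇒n12  emit P2@[61:63]
[64] read 'b'  n12⇒n14 (via fail)
[65] read 'b'  n14⇒n14 (via fail)
[66] read 'a'  n14⇒n15  emit P3@[64:66]
[67] read 'c'  n15⇒n1 (via fail)
[68] read 'a'  n1⇒n7 (via fail)
[69] read 'a'  n7⇒n7 (via fail)
[70] read 'b'  n7⇒n8
[71] read 'b'  n8⇒n9
[72] read 'c'  n9⇒n1 (via fail)
[73] read 'b'  n1⇒n11
[74] read 'b'  n11⇒n12  emit P2@[72:74]
[75] read 'c'  n12⇒n1 (via fail)
[76] read 'c'  n1⇒n2

Matches: [[5,2],[10,2],[11,0],[11,3],[17,2],[18,0],[18,3],[22,1],[22,3],[26,2],[30,2],[34,2],[35,3],[42,1],[42,3],[47,2],[48,0],[48,3],[51,1],[51,3],[56,2],[57,0],[57,3],[60,1],[60,3],[63,2],[66,3],[74,2]]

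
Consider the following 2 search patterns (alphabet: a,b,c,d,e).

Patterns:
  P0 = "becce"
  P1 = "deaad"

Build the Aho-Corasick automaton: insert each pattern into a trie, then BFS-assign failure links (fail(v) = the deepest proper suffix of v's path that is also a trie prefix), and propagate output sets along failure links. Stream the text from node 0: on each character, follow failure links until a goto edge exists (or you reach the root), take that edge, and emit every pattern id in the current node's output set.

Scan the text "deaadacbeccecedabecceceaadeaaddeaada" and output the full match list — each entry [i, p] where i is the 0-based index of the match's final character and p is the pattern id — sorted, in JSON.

Construct AC machine:
Trie (insert patterns):
  0='ε' goto b→1 d→6
  1='b' goto e→2
  2='be' goto c→3
  3='bec' goto c→4
  4='becc' goto e→5
  5='becce' goto ·  [P0 ends]
  6='d' goto e→7
  7='de' goto a→8
  8='dea' goto a→9
  9='deaa' goto d→10
  10='deaad' goto ·  [P1 ends]

Failure links (BFS by depth):
  n1('b'): parent n0 fail=0; on 'b' 0 → fail=0;  out ∅∪∅=∅
  n6('d'): parent n0 fail=0; on 'd' 0 → fail=0;  out ∅∪∅=∅
  n2('be'): parent n1 fail=0; on 'e' 0 → fail=0;  out ∅∪∅=∅
  n7('de'): parent n6 fail=0; on 'e' 0 → fail=0;  out ∅∪∅=∅
  n3('bec'): parent n2 fail=0; on 'c' 0 → fail=0;  out ∅∪∅=∅
  n8('dea'): parent n7 fail=0; on 'a' 0 → fail=0;  out ∅∪∅=∅
  n4('becc'): parent n3 fail=0; on 'c' 0 → fail=0;  out ∅∪∅=∅
  n9('deaa'): parent n8 fail=0; on 'a' 0 → fail=0;  out ∅∪∅=∅
  n5('becce'): parent n4 fail=0; on 'e' 0 → fail=0;  out {0}∪∅={0}
  n10('deaad'): parent n9 fail=0; on 'd' 0 → fail=6;  out {1}∪∅={1}

Text stream:
i=0 'd': node 0→6
i=1 'e': node 6→7
i=2 'a': node 7→8
i=3 'a': node 8→9
i=4 'd': node 9→10  → match P1@[0:4]
i=5 'a': node 10→0 (via fail)
i=6 'c': node 0→0
i=7 'b': node 0→1
i=8 'e': node 1→2
i=9 'c': node 2→3
i=10 'c': node 3→4
i=11 'e': node 4→5  → match P0@[7:11]
i=12 'c': node 5→0 (via fail)
i=13 'e': node 0→0
i=14 'd': node 0→6
i=15 'a': node 6→0 (via fail)
i=16 'b': node 0→1
i=17 'e': node 1→2
i=18 'c': node 2→3
i=19 'c': node 3→4
i=20 'e': node 4→5  → match P0@[16:20]
i=21 'c': node 5→0 (via fail)
i=22 'e': node 0→0
i=23 'a': node 0→0
i=24 'a': node 0→0
i=25 'd': node 0→6
i=26 'e': node 6→7
i=27 'a': node 7→8
i=28 'a': node 8→9
i=29 'd': node 9→10  → match P1@[25:29]
i=30 'd': node 10→6 (via fail)
i=31 'e': node 6→7
i=32 'a': node 7→8
i=33 'a': node 8→9
i=34 'd': node 9→10  → match P1@[30:34]
i=35 'a': node 10→0 (via fail)

All matches (sorted): [[4,1],[11,0],[20,0],[29,1],[34,1]]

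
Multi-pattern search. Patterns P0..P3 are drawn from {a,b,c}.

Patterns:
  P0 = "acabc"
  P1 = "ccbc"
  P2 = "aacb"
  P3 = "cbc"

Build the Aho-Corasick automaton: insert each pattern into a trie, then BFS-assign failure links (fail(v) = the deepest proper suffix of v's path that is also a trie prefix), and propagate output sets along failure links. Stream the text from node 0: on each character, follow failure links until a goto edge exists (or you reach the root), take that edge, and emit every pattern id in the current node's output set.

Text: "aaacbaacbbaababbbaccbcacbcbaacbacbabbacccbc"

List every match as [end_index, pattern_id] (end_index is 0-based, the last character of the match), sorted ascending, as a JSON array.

Build automaton:
Trie (insert patterns):
  n0 'ε': a→1 c→6
  n1 'a': a→10 c→2
  n2 'ac': a→3
  n3 'aca': b→4
  n4 'acab': c→5
  n5 'acabc': ·  ←P0
  n6 'c': b→13 c→7
  n7 'cc': b→8
  n8 'ccb': c→9
  n9 'ccbc': ·  ←P1
  n10 'aa': c→11
  n11 'aac': b→12
  n12 'aacb': ·  ←P2
  n13 'cb': c→14
  n14 'cbc': ·  ←P3

BFS fail/out derivation:
  fail(1) 'a': from fail(0)=0 chase 'a': 0 ⇒ 0;  out=∅∪out(0)=∅
  fail(6) 'c': from fail(0)=0 chase 'c': 0 ⇒ 0;  out=∅∪out(0)=∅
  fail(2) 'ac': from fail(1)=0 chase 'c': 0 ⇒ 6;  out=∅∪out(6)=∅
  fail(7) 'cc': from fail(6)=0 chase 'c': 0 ⇒ 6;  out=∅∪out(6)=∅
  fail(10) 'aa': from fail(1)=0 chase 'a': 0 ⇒ 1;  out=∅∪out(1)=∅
  fail(13) 'cb': from fail(6)=0 chase 'b': 0 ⇒ 0;  out=∅∪out(0)=∅
  fail(3) 'aca': from fail(2)=6 chase 'a': 6→0 ⇒ 1;  out=∅∪out(1)=∅
  fail(8) 'ccb': from fail(7)=6 chase 'b': 6 ⇒ 13;  out=∅∪out(13)=∅
  fail(11) 'aac': from fail(10)=1 chase 'c': 1 ⇒ 2;  out=∅∪out(2)=∅
  fail(14) 'cbc': from fail(13)=0 chase 'c': 0 ⇒ 6;  out={3}∪out(6)={3}
  fail(4) 'acab': from fail(3)=1 chase 'b': 1→0 ⇒ 0;  out=∅∪out(0)=∅
  fail(9) 'ccbc': from fail(8)=13 chase 'c': 13 ⇒ 14;  out={1}∪out(14)={1,3}
  fail(12) 'aacb': from fail(11)=2 chase 'b': 2→6 ⇒ 13;  out={2}∪out(13)={2}
  fail(5) 'acabc': from fail(4)=0 chase 'c': 0 ⇒ 6;  out={0}∪out(6)={0}

Text stream:
i=0 'a': node 0→1
i=1 'a': node 1→10
i=2 'a': node 10→10 (via fail)
i=3 'c': node 10→11
i=4 'b': node 11→12  emit P2@[1:4]
i=5 'a': node 12→1 (via fail)
i=6 'a': node 1→10
i=7 'c': node 10→11
i=8 'b': node 11→12  emit P2@[5:8]
i=9 'b': node 12→0 (via fail)
i=10 'a': node 0→1
i=11 'a': node 1→10
i=12 'b': node 10→0 (via fail)
i=13 'a': node 0→1
i=14 'b': node 1→0 (via fail)
i=15 'b': node 0→0
i=16 'b': node 0→0
i=17 'a': node 0→1
i=18 'c': node 1→2
i=19 'c': node 2→7 (via fail)
i=20 'b': node 7→8
i=21 'c': node 8→9  emit P1@[18:21],P3@[19:21]
i=22 'a': node 9→1 (via fail)
i=23 'c': node 1→2
i=24 'b': node 2→13 (via fail)
i=25 'c': node 13→14  emit P3@[23:25]
i=26 'b': node 14→13 (via fail)
i=27 'a': node 13→1 (via fail)
i=28 'a': node 1→10
i=29 'c': node 10→11
i=30 'b': node 11→12  emit P2@[27:30]
i=31 'a': node 12→1 (via fail)
i=32 'c': node 1→2
i=33 'b': node 2→13 (via fail)
i=34 'a': node 13→1 (via fail)
i=35 'b': node 1→0 (via fail)
i=36 'b': node 0→0
i=37 'a': node 0→1
i=38 'c': node 1→2
i=39 'c': node 2→7 (via fail)
i=40 'c': node 7→7 (via fail)
i=41 'b': node 7→8
i=42 'c': node 8→9  emit P1@[39:42],P3@[40:42]

Result: [[4,2],[8,2],[21,1],[21,3],[25,3],[30,2],[42,1],[42,3]]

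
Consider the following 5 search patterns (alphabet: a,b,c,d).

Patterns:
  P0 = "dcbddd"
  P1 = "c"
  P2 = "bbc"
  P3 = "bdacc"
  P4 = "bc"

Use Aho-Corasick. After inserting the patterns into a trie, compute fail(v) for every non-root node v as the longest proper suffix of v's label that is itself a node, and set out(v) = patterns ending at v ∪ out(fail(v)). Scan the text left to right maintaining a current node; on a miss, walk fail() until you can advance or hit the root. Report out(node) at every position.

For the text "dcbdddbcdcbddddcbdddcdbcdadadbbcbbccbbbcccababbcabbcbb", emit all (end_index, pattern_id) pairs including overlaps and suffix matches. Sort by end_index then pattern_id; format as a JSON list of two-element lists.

Build automaton:
Trie (insert patterns):
  n0 'ε': b→8 c→7 d→1
  n1 'd': c→2
  n2 'dc': b→3
  n3 'dcb': d→4
  n4 'dcbd': d→5
  n5 'dcbdd': d→6
  n6 'dcbddd': ·  ←P0
  n7 'c': ·  ←P1
  n8 'b': b→9 c→15 d→11
  n9 'bb': c→10
  n10 'bbc': ·  ←P2
  n11 'bd': a→12
  n12 'bda': c→13
  n13 'bdac': c→14
  n14 'bdacc': ·  ←P3
  n15 'bc': ·  ←P4

Failure links (BFS by depth):
  n1('d'): parent n0 fail=0; on 'd' 0 → fail=0;  out ∅∪∅=∅
  n7('c'): parent n0 fail=0; on 'c' 0 → fail=0;  out {1}∪∅={1}
  n8('b'): parent n0 fail=0; on 'b' 0 → fail=0;  out ∅∪∅=∅
  n2('dc'): parent n1 fail=0; on 'c' 0 → fail=7;  out ∅∪{1}={1}
  n9('bb'): parent n8 fail=0; on 'b' 0 → fail=8;  out ∅∪∅=∅
  n11('bd'): parent n8 fail=0; on 'd' 0 → fail=1;  out ∅∪∅=∅
  n15('bc'): parent n8 fail=0; on 'c' 0 → fail=7;  out {4}∪{1}={1,4}
  n3('dcb'): parent n2 fail=7; on 'b' 7→0 → fail=8;  out ∅∪∅=∅
  n10('bbc'): parent n9 fail=8; on 'c' 8 → fail=15;  out {2}∪{1,4}={1,2,4}
  n12('bda'): parent n11 fail=1; on 'a' 1→0 → fail=0;  out ∅∪∅=∅
  n4('dcbd'): parent n3 fail=8; on 'd' 8 → fail=11;  out ∅∪∅=∅
  n13('bdac'): parent n12 fail=0; on 'c' 0 → fail=7;  out ∅∪{1}={1}
  n5('dcbdd'): parent n4 fail=11; on 'd' 11→1→0 → fail=1;  out ∅∪∅=∅
  n14('bdacc'): parent n13 fail=7; on 'c' 7→0 → fail=7;  out {3}∪{1}={1,3}
  n6('dcbddd'): parent n5 fail=1; on 'd' 1→0 → fail=1;  out {0}∪∅={0}

Text stream:
pos 0 'd': at 1
pos 1 'c': at 2  emit P1@[1:1]
pos 2 'b': at 3
pos 3 'd': at 4
pos 4 'd': at 5
pos 5 'd': at 6  emit P0@[0:5]
pos 6 'b': at 8 ·f
pos 7 'c': at 15  emit P1@[7:7],P4@[6:7]
pos 8 'd': at 1 ·f
pos 9 'c': at 2  emit P1@[9:9]
pos 10 'b': at 3
pos 11 'd': at 4
pos 12 'd': at 5
pos 13 'd': at 6  emit P0@[8:13]
pos 14 'd': at 1 ·f
pos 15 'c': at 2  emit P1@[15:15]
pos 16 'b': at 3
pos 17 'd': at 4
pos 18 'd': at 5
pos 19 'd': at 6  emit P0@[14:19]
pos 20 'c': at 2 ·f  emit P1@[20:20]
pos 21 'd': at 1 ·f
pos 22 'b': at 8 ·f
pos 23 'c': at 15  emit P1@[23:23],P4@[22:23]
pos 24 'd': at 1 ·f
pos 25 'a': at 0 ·f
pos 26 'd': at 1
pos 27 'a': at 0 ·f
pos 28 'd': at 1
pos 29 'b': at 8 ·f
pos 30 'b': at 9
pos 31 'c': at 10  emit P1@[31:31],P2@[29:31],P4@[30:31]
pos 32 'b': at 8 ·f
pos 33 'b': at 9
pos 34 'c': at 10  emit P1@[34:34],P2@[32:34],P4@[33:34]
pos 35 'c': at 7 ·f  emit P1@[35:35]
pos 36 'b': at 8 ·f
pos 37 'b': at 9
pos 38 'b': at 9 ·f
pos 39 'c': at 10  emit P1@[39:39],P2@[37:39],P4@[38:39]
pos 40 'c': at 7 ·f  emit P1@[40:40]
pos 41 'c': at 7 ·f  emit P1@[41:41]
pos 42 'a': at 0 ·f
pos 43 'b': at 8
pos 44 'a': at 0 ·f
pos 45 'b': at 8
pos 46 'b': at 9
pos 47 'c': at 10  emit P1@[47:47],P2@[45:47],P4@[46:47]
pos 48 'a': at 0 ·f
pos 49 'b': at 8
pos 50 'b': at 9
pos 51 'c': at 10  emit P1@[51:51],P2@[49:51],P4@[50:51]
pos 52 'b': at 8 ·f
pos 53 'b': at 9

Matches: [[1,1],[5,0],[7,1],[7,4],[9,1],[13,0],[15,1],[19,0],[20,1],[23,1],[23,4],[31,1],[31,2],[31,4],[34,1],[34,2],[34,4],[35,1],[39,1],[39,2],[39,4],[40,1],[41,1],[47,1],[47,2],[47,4],[51,1],[51,2],[51,4]]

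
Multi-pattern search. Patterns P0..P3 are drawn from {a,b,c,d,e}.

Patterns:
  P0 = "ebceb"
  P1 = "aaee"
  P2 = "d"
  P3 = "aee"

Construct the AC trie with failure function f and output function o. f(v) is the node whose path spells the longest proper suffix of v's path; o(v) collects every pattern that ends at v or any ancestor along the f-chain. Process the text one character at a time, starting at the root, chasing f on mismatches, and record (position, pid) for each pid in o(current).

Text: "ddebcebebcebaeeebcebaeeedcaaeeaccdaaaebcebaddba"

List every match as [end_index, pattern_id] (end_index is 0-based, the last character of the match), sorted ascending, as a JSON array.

Build automaton:
Trie nodes:
  n0 'ε': a→6 d→10 e→1
  n1 'e': b→2
  n2 'eb': c→3
  n3 'ebc': e→4
  n4 'ebce': b→5
  n5 'ebceb': ·  ←P0
  n6 'a': a→7 e→11
  n7 'aa': e→8
  n8 'aae': e→9
  n9 'aaee': ·  ←P1
  n10 'd': ·  ←P2
  n11 'ae': e→12
  n12 'aee': ·  ←P3

Failure links (BFS by depth):
  n1('e'): parent n0 fail=0; on 'e' 0 → fail=0;  out ∅∪∅=∅
  n6('a'): parent n0 fail=0; on 'a' 0 → fail=0;  out ∅∪∅=∅
  n10('d'): parent n0 fail=0; on 'd' 0 → fail=0;  out {2}∪∅={2}
  n2('eb'): parent n1 fail=0; on 'b' 0 → fail=0;  out ∅∪∅=∅
  n7('aa'): parent n6 fail=0; on 'a' 0 → fail=6;  out ∅∪∅=∅
  n11('ae'): parent n6 fail=0; on 'e' 0 → fail=1;  out ∅∪∅=∅
  n3('ebc'): parent n2 fail=0; on 'c' 0 → fail=0;  out ∅∪∅=∅
  n8('aae'): parent n7 fail=6; on 'e' 6 → fail=11;  out ∅∪∅=∅
  n12('aee'): parent n11 fail=1; on 'e' 1→0 → fail=1;  out {3}∪∅={3}
  n4('ebce'): parent n3 fail=0; on 'e' 0 → fail=1;  out ∅∪∅=∅
  n9('aaee'): parent n8 fail=11; on 'e' 11 → fail=12;  out {1}∪{3}={1,3}
  n5('ebceb'): parent n4 fail=1; on 'b' 1 → fail=2;  out {0}∪∅={0}

Text stream:
[0] read 'd'  n0⇒n10  emit P2@[0:0]
[1] read 'd'  n10⇒n10 ·f  emit P2@[1:1]
[2] read 'e'  n10⇒n1 ·f
[3] read 'b'  n1⇒n2
[4] read 'c'  n2⇒n3
[5] read 'e'  n3⇒n4
[6] read 'b'  n4⇒n5  emit P0@[2:6]
[7] read 'e'  n5⇒n1 ·f
[8] read 'b'  n1⇒n2
[9] read 'c'  n2⇒n3
[10] read 'e'  n3⇒n4
[11] read 'b'  n4⇒n5  emit P0@[7:11]
[12] read 'a'  n5⇒n6 ·f
[13] read 'e'  n6⇒n11
[14] read 'e'  n11⇒n12  emit P3@[12:14]
[15] read 'e'  n12⇒n1 ·f
[16] read 'b'  n1⇒n2
[17] read 'c'  n2⇒n3
[18] read 'e'  n3⇒n4
[19] read 'b'  n4⇒n5  emit P0@[15:19]
[20] read 'a'  n5⇒n6 ·f
[21] read 'e'  n6⇒n11
[22] read 'e'  n11⇒n12  emit P3@[20:22]
[23] read 'e'  n12⇒n1 ·f
[24] read 'd'  n1⇒n10 ·f  emit P2@[24:24]
[25] read 'c'  n10⇒n0 ·f
[26] read 'a'  n0⇒n6
[27] read 'a'  n6⇒n7
[28] read 'e'  n7⇒n8
[29] read 'e'  n8⇒n9  emit P1@[26:29],P3@[27:29]
[30] read 'a'  n9⇒n6 ·f
[31] read 'c'  n6⇒n0 ·f
[32] read 'c'  n0⇒n0
[33] read 'd'  n0⇒n10  emit P2@[33:33]
[34] read 'a'  n10⇒n6 ·f
[35] read 'a'  n6⇒n7
[36] read 'a'  n7⇒n7 ·f
[37] read 'e'  n7⇒n8
[38] read 'b'  n8⇒n2 ·f
[39] read 'c'  n2⇒n3
[40] read 'e'  n3⇒n4
[41] read 'b'  n4⇒n5  emit P0@[37:41]
[42] read 'a'  n5⇒n6 ·f
[43] read 'd'  n6⇒n10 ·f  emit P2@[43:43]
[44] read 'd'  n10⇒n10 ·f  emit P2@[44:44]
[45] read 'b'  n10⇒n0 ·f
[46] read 'a'  n0⇒n6

Result: [[0,2],[1,2],[6,0],[11,0],[14,3],[19,0],[22,3],[24,2],[29,1],[29,3],[33,2],[41,0],[43,2],[44,2]]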